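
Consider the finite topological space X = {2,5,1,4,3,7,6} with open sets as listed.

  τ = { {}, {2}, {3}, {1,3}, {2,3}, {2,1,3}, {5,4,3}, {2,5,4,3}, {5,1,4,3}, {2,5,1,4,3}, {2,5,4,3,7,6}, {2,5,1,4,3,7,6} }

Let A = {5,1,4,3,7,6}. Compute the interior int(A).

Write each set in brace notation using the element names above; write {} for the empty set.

{5,1,4,3}

open subsets of A: {}, {3}, {1,3}, {5,4,3}, {5,1,4,3}; so int(A) = {5,1,4,3}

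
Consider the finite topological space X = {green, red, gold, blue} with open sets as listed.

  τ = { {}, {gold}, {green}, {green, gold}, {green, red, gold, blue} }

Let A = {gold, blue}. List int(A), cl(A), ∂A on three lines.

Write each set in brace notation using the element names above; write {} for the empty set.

int(A) = {gold}
cl(A)  = {red, gold, blue}
∂A     = {red, blue}

open subsets of A: {}, {gold}; so int(A) = {gold}
closure: X∖int(X∖A) = X∖{green} = {red, gold, blue}
∂A = {red, gold, blue} minus {gold} = {red, blue}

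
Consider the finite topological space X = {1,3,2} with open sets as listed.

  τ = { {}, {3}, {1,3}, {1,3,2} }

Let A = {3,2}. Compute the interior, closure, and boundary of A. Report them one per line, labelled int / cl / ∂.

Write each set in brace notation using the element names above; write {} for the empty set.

interior: largest open inside A is {3} (from {}, {3})
cl via duality: int({1}) = {}, so X∖{} = {1,3,2}
cl∖int = {1,2}

int(A) = {3}
cl(A)  = {1,3,2}
∂A     = {1,2}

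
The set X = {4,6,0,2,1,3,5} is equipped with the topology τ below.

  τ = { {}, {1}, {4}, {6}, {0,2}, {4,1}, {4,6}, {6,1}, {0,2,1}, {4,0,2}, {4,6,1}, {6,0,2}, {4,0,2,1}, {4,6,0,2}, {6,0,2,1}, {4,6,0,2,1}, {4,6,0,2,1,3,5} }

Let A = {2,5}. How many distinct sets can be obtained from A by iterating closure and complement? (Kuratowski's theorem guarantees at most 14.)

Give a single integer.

closure: X∖int(X∖A) = X∖{4,6,1} = {0,2,3,5}
Let k=closure and c=complement:
  1. A     = {2,5}
  2. kA    = {0,2,3,5}
  3. cA    = {4,6,0,1,3}
  4. ckA   = {4,6,1}
  5. kcA   = {4,6,0,2,1,3,5}
  6. kckA  = {4,6,1,3,5}
  7. ckcA  = {}
  8. ckckA = {0,2}
— saturated at 8

8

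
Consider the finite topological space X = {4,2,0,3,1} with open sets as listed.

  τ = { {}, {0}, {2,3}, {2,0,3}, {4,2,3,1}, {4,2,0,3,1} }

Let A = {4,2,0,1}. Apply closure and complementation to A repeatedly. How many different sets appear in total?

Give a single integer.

6

closure: X∖int(X∖A) = X∖{} = {4,2,0,3,1}
Let k=closure and c=complement:
  1. A     = {4,2,0,1}
  2. kA    = {4,2,0,3,1}
  3. cA    = {3}
  4. ckA   = {}
  5. kcA   = {4,2,3,1}
  6. ckcA  = {0}
— saturated at 6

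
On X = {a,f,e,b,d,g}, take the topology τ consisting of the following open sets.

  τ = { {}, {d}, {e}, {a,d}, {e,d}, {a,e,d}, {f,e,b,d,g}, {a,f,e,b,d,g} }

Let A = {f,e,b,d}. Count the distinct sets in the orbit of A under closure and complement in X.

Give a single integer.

6

X∖A={a,g}, int(X∖A)={}, hence cl(A)={a,f,e,b,d,g}
Orbit (k=closure, c=complement):
  1. A     = {f,e,b,d}
  2. kA    = {a,f,e,b,d,g}
  3. cA    = {a,g}
  4. ckA   = {}
  5. kcA   = {a,f,b,g}
  6. ckcA  = {e,d}
(closed under both — stop)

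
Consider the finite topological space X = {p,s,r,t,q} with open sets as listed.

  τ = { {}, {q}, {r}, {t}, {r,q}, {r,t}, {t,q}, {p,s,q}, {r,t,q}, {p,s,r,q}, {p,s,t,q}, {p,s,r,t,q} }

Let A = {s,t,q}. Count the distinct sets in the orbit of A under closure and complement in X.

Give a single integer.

6

X∖A={p,r}, int(X∖A)={r}, hence cl(A)={p,s,t,q}
Orbit (k=closure, c=complement):
  1. A     = {s,t,q}
  2. kA    = {p,s,t,q}
  3. cA    = {p,r}
  4. ckA   = {r}
  5. kcA   = {p,s,r}
  6. ckcA  = {t,q}
(closed under both — stop)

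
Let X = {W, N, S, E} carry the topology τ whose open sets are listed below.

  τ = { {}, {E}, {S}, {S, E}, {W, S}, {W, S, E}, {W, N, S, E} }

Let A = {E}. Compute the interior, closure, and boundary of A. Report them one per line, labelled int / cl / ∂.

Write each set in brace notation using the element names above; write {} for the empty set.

int(A) = {E}
cl(A)  = {N, E}
∂A     = {N}

interior: largest open inside A is {E} (from {}, {E})
cl via duality: int({W, N, S}) = {W, S}, so X∖{W, S} = {N, E}
cl∖int = {N}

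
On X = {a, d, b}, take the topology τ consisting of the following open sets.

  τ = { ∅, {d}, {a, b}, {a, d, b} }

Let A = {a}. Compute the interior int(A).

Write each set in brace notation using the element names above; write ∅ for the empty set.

∅

open subsets of A: ∅; so int(A) = ∅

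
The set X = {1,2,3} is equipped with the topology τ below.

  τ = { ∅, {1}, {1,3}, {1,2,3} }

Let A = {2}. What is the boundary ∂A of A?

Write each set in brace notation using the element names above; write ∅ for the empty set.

open subsets of A: ∅; so int(A) = ∅
closure: X∖int(X∖A) = X∖{1,3} = {2}
∂A = {2} minus ∅ = {2}

{2}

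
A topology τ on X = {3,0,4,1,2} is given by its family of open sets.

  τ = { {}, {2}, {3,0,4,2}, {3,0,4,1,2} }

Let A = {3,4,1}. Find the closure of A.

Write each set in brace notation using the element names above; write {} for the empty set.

{3,0,4,1}

complement {0,2}; its interior {2}; cl(A) = X∖{2} = {3,0,4,1}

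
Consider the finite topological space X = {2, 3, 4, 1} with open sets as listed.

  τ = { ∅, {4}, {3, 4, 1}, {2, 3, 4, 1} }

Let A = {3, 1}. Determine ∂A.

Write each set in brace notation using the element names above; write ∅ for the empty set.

interior: largest open inside A is ∅ (from ∅)
cl via duality: int({2, 4}) = {4}, so X∖{4} = {2, 3, 1}
cl∖int = {2, 3, 1}

{2, 3, 1}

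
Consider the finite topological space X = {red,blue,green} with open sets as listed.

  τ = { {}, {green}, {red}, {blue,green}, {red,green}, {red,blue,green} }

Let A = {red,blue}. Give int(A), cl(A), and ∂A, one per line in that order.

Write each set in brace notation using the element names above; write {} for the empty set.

int(A) = {red}
cl(A)  = {red,blue}
∂A     = {blue}

open subsets of A: {}, {red}; so int(A) = {red}
closure: X∖int(X∖A) = X∖{green} = {red,blue}
∂A = {red,blue} minus {red} = {blue}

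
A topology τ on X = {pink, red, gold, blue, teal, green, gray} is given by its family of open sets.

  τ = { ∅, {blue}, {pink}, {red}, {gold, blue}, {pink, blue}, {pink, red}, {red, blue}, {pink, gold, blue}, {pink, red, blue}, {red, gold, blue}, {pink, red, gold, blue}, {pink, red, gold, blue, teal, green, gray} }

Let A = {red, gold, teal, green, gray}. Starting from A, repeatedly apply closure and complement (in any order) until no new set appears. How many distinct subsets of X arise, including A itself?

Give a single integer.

complement {pink, blue}; its interior {pink, blue}; cl(A) = X∖{pink, blue} = {red, gold, teal, green, gray}
With k = closure, c = complement:
  1. A     = {red, gold, teal, green, gray}
  2. cA    = {pink, blue}
  3. kcA   = {pink, gold, blue, teal, green, gray}
  4. ckcA  = {red}
  5. kckcA = {red, teal, green, gray}
  6. ckckcA = {pink, gold, blue}
k, c of each give nothing new

6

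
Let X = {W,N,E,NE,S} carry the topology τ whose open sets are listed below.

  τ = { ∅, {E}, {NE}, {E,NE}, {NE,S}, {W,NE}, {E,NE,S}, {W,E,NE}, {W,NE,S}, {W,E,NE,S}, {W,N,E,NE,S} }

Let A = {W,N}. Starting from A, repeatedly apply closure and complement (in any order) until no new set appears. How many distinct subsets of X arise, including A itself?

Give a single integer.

4

complement {E,NE,S}; its interior {E,NE,S}; cl(A) = X∖{E,NE,S} = {W,N}
With k = closure, c = complement:
  1. A     = {W,N}
  2. cA    = {E,NE,S}
  3. kcA   = {W,N,E,NE,S}
  4. ckcA  = ∅
k, c of each give nothing new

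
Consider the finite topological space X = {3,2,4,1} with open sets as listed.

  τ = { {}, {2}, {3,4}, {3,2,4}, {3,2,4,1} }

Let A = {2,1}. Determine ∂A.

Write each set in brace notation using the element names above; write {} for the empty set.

{1}

interior: largest open inside A is {2} (from {}, {2})
cl via duality: int({3,4}) = {3,4}, so X∖{3,4} = {2,1}
cl∖int = {1}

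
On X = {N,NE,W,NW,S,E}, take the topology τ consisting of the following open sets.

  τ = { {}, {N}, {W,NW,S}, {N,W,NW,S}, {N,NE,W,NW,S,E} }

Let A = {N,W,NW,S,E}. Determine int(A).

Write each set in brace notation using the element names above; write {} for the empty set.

U open, U⊆A: {}, {N}, {W,NW,S}, {N,W,NW,S}. int(A) = ⋃ = {N,W,NW,S}

{N,W,NW,S}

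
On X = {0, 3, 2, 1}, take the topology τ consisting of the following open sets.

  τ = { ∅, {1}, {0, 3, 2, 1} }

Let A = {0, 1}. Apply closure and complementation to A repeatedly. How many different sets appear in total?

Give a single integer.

6

cl via duality: int({3, 2}) = ∅, so X∖∅ = {0, 3, 2, 1}
Write k for closure, c for complement:
  1. A     = {0, 1}
  2. kA    = {0, 3, 2, 1}
  3. cA    = {3, 2}
  4. ckA   = ∅
  5. kcA   = {0, 3, 2}
  6. ckcA  = {1}
applying k or c yields no new set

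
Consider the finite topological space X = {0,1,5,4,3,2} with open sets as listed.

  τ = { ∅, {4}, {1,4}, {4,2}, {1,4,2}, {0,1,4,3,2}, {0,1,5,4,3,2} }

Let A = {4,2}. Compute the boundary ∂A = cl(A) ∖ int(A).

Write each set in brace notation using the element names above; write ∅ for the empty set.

U open, U⊆A: ∅, {4}, {4,2}. int(A) = ⋃ = {4,2}
X∖A={0,1,5,3}, int(X∖A)=∅, hence cl(A)={0,1,5,4,3,2}
∂A: remove int from cl → {0,1,5,3}

{0,1,5,3}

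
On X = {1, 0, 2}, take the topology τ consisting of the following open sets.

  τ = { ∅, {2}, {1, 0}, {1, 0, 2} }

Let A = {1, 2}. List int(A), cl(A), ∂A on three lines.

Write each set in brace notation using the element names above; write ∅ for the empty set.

int(A) = {2}
cl(A)  = {1, 0, 2}
∂A     = {1, 0}

opens ⊆ A: ∅, {2}; union → int = {2}
complement {0}; its interior ∅; cl(A) = X∖∅ = {1, 0, 2}
boundary = {1, 0, 2} ∖ {2} = {1, 0}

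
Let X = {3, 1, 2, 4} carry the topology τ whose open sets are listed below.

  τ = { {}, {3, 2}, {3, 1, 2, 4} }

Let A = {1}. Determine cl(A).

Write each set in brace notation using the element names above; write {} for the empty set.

closure: X∖int(X∖A) = X∖{3, 2} = {1, 4}

{1, 4}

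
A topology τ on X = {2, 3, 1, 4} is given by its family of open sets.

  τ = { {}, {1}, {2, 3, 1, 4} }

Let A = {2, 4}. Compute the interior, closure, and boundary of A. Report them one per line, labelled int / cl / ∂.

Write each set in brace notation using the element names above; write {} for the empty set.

int(A) = {}
cl(A)  = {2, 3, 4}
∂A     = {2, 3, 4}

U open, U⊆A: {}. int(A) = ⋃ = {}
X∖A={3, 1}, int(X∖A)={1}, hence cl(A)={2, 3, 4}
∂A: remove int from cl → {2, 3, 4}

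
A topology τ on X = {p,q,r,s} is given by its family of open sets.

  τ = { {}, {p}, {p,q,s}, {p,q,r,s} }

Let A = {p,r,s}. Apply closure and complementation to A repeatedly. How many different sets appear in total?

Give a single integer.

X∖A={q}, int(X∖A)={}, hence cl(A)={p,q,r,s}
Orbit (k=closure, c=complement):
  1. A     = {p,r,s}
  2. kA    = {p,q,r,s}
  3. cA    = {q}
  4. ckA   = {}
  5. kcA   = {q,r,s}
  6. ckcA  = {p}
(closed under both — stop)

6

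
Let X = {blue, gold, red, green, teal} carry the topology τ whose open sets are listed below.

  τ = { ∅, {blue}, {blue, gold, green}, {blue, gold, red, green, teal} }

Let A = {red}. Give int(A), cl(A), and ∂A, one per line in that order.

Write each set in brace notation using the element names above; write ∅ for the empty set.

int(A) = ∅
cl(A)  = {red, teal}
∂A     = {red, teal}

opens ⊆ A: ∅; union → int = ∅
complement {blue, gold, green, teal}; its interior {blue, gold, green}; cl(A) = X∖{blue, gold, green} = {red, teal}
boundary = {red, teal} ∖ ∅ = {red, teal}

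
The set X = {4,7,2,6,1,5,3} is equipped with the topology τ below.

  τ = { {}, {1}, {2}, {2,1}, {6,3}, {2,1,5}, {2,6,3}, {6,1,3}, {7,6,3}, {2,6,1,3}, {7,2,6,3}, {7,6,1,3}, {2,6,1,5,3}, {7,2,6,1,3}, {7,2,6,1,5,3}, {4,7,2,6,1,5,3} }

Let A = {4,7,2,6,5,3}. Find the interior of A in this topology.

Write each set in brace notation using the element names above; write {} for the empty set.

{7,2,6,3}

opens ⊆ A: {}, {2}, {6,3}, {7,6,3}, {2,6,3}, {7,2,6,3}; union → int = {7,2,6,3}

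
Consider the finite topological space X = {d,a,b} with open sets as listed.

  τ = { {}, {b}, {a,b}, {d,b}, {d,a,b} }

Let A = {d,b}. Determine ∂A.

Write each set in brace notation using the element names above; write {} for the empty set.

{a}

interior: largest open inside A is {d,b} (from {}, {b}, {d,b})
cl via duality: int({a}) = {}, so X∖{} = {d,a,b}
cl∖int = {a}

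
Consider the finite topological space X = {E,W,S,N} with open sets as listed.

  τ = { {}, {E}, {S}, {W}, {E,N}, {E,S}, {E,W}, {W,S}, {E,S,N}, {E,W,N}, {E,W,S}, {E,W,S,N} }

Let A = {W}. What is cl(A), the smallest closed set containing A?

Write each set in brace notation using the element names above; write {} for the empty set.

complement {E,S,N}; its interior {E,S,N}; cl(A) = X∖{E,S,N} = {W}

{W}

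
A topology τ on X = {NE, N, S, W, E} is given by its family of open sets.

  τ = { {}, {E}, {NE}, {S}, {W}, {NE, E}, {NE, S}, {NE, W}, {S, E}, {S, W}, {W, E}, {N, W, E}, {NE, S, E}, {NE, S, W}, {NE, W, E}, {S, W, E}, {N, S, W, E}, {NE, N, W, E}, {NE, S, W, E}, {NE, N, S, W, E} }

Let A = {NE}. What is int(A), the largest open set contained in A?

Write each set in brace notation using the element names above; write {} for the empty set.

{NE}

U open, U⊆A: {}, {NE}. int(A) = ⋃ = {NE}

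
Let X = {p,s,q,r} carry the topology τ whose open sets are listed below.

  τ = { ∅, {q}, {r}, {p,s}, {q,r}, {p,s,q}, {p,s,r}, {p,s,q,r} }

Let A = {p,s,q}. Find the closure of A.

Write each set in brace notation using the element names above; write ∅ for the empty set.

cl via duality: int({r}) = {r}, so X∖{r} = {p,s,q}

{p,s,q}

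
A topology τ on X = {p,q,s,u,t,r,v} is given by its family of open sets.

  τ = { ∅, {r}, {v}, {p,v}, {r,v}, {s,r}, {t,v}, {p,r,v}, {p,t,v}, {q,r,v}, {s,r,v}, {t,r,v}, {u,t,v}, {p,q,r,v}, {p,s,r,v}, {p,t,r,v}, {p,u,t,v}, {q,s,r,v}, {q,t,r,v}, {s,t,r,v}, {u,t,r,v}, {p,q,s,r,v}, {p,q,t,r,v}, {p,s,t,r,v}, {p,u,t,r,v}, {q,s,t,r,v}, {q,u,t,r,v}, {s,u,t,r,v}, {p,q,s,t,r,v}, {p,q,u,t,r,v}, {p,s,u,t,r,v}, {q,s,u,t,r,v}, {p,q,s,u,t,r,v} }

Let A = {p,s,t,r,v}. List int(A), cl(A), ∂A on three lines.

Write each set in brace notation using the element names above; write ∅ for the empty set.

U open, U⊆A: ∅, {r}, {v}, {t,v}, {s,r}, {r,v}, {p,v}, {s,r,v}, {p,t,v}, {p,r,v}, {t,r,v}, {s,t,r,v}, {p,t,r,v}, {p,s,r,v}, {p,s,t,r,v}. int(A) = ⋃ = {p,s,t,r,v}
X∖A={q,u}, int(X∖A)=∅, hence cl(A)={p,q,s,u,t,r,v}
∂A: remove int from cl → {q,u}

int(A) = {p,s,t,r,v}
cl(A)  = {p,q,s,u,t,r,v}
∂A     = {q,u}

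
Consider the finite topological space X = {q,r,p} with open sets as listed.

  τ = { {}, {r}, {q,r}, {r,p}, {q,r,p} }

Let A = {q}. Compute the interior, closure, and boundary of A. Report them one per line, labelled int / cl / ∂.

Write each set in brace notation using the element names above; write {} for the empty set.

int(A) = {}
cl(A)  = {q}
∂A     = {q}

opens ⊆ A: {}; union → int = {}
complement {r,p}; its interior {r,p}; cl(A) = X∖{r,p} = {q}
boundary = {q} ∖ {} = {q}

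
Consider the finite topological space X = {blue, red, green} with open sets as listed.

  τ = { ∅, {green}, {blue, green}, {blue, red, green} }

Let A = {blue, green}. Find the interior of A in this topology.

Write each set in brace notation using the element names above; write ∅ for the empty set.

interior: largest open inside A is {blue, green} (from ∅, {green}, {blue, green})

{blue, green}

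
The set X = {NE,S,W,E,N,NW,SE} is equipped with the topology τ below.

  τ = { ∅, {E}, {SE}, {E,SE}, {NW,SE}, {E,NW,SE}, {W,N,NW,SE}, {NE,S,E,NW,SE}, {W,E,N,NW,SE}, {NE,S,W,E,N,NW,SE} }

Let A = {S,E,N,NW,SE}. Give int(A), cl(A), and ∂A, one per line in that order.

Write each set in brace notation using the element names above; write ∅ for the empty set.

int(A) = {E,NW,SE}
cl(A)  = {NE,S,W,E,N,NW,SE}
∂A     = {NE,S,W,N}

opens ⊆ A: ∅, {E}, {SE}, {E,SE}, {NW,SE}, {E,NW,SE}; union → int = {E,NW,SE}
complement {NE,W}; its interior ∅; cl(A) = X∖∅ = {NE,S,W,E,N,NW,SE}
boundary = {NE,S,W,E,N,NW,SE} ∖ {E,NW,SE} = {NE,S,W,N}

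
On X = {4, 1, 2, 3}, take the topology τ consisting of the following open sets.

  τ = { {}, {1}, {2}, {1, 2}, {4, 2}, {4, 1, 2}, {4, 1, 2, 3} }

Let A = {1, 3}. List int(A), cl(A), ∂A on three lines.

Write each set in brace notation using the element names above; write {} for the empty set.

opens ⊆ A: {}, {1}; union → int = {1}
complement {4, 2}; its interior {4, 2}; cl(A) = X∖{4, 2} = {1, 3}
boundary = {1, 3} ∖ {1} = {3}

int(A) = {1}
cl(A)  = {1, 3}
∂A     = {3}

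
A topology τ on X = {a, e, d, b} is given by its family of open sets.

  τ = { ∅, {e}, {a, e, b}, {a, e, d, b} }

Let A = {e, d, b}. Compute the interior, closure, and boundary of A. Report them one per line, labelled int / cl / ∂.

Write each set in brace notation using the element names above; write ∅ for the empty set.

int(A) = {e}
cl(A)  = {a, e, d, b}
∂A     = {a, d, b}

open subsets of A: ∅, {e}; so int(A) = {e}
closure: X∖int(X∖A) = X∖∅ = {a, e, d, b}
∂A = {a, e, d, b} minus {e} = {a, d, b}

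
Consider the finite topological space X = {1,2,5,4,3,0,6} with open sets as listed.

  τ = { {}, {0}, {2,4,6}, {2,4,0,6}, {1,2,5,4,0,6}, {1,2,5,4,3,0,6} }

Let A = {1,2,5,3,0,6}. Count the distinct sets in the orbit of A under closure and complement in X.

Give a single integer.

X∖A={4}, int(X∖A)={}, hence cl(A)={1,2,5,4,3,0,6}
Orbit (k=closure, c=complement):
  1. A     = {1,2,5,3,0,6}
  2. kA    = {1,2,5,4,3,0,6}
  3. cA    = {4}
  4. ckA   = {}
  5. kcA   = {1,2,5,4,3,6}
  6. ckcA  = {0}
  7. kckcA = {1,5,3,0}
  8. ckckcA = {2,4,6}
(closed under both — stop)

8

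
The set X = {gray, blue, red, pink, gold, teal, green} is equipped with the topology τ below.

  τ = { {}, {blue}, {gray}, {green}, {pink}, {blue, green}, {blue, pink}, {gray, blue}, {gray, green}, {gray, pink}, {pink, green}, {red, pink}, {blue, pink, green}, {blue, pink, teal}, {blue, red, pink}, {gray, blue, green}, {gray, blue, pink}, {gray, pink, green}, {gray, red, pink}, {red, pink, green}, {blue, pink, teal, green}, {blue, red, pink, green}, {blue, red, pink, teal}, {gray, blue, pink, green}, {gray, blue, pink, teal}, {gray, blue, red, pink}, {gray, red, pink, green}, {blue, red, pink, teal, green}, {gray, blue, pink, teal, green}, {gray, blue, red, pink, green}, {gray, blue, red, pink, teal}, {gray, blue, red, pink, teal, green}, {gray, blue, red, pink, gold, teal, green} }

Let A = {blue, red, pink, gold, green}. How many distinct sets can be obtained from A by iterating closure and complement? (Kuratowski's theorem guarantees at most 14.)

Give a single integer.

closure: X∖int(X∖A) = X∖{gray} = {blue, red, pink, gold, teal, green}
Let k=closure and c=complement:
  1. A     = {blue, red, pink, gold, green}
  2. kA    = {blue, red, pink, gold, teal, green}
  3. cA    = {gray, teal}
  4. ckA   = {gray}
  5. kcA   = {gray, gold, teal}
  6. kckA  = {gray, gold}
  7. ckcA  = {blue, red, pink, green}
  8. ckckA = {blue, red, pink, teal, green}
— saturated at 8

8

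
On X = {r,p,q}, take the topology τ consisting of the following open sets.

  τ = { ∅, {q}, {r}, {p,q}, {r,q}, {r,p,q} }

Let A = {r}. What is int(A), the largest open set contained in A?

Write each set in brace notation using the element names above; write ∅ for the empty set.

{r}

open subsets of A: ∅, {r}; so int(A) = {r}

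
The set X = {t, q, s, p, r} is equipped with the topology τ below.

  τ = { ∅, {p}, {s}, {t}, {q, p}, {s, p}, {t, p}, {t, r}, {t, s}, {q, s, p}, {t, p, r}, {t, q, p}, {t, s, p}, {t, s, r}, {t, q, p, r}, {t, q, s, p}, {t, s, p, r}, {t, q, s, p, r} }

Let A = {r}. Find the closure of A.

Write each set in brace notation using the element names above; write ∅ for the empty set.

X∖A={t, q, s, p}, int(X∖A)={t, q, s, p}, hence cl(A)={r}

{r}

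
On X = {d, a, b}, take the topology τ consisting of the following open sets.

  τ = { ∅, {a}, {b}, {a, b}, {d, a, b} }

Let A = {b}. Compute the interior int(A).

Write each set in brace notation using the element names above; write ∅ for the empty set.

{b}

open subsets of A: ∅, {b}; so int(A) = {b}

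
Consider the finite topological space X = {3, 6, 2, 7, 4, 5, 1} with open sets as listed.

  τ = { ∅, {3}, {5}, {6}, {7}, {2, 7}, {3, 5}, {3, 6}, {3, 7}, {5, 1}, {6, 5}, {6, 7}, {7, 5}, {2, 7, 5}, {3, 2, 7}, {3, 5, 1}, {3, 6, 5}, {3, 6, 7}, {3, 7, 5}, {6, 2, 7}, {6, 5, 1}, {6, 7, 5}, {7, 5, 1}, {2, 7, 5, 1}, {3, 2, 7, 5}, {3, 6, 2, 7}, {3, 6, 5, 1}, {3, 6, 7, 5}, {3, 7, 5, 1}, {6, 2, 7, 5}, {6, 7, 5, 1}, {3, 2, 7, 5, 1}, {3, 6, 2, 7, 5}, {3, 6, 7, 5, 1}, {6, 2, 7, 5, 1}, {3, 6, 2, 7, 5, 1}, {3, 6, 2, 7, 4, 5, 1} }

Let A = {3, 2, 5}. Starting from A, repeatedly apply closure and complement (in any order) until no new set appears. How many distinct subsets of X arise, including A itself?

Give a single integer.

complement {6, 7, 4, 1}; its interior {6, 7}; cl(A) = X∖{6, 7} = {3, 2, 4, 5, 1}
With k = closure, c = complement:
  1. A     = {3, 2, 5}
  2. kA    = {3, 2, 4, 5, 1}
  3. cA    = {6, 7, 4, 1}
  4. ckA   = {6, 7}
  5. kcA   = {6, 2, 7, 4, 1}
  6. kckA  = {6, 2, 7, 4}
  7. ckcA  = {3, 5}
  8. ckckA = {3, 5, 1}
  9. kckcA = {3, 4, 5, 1}
  10. ckckcA = {6, 2, 7}
k, c of each give nothing new

10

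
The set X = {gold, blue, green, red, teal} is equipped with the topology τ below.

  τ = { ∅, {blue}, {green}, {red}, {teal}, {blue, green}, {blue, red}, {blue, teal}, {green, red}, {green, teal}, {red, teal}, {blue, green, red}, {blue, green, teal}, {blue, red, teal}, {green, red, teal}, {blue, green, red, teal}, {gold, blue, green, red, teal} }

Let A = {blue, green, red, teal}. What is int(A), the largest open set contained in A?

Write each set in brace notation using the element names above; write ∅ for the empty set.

U open, U⊆A: ∅, {green}, {red}, {teal}, {blue}, {green, teal}, {red, teal}, {blue, teal}, {blue, green}, {green, red}, {blue, red}, {green, red, teal}, {blue, red, teal}, {blue, green, red}, {blue, green, teal}, {blue, green, red, teal}. int(A) = ⋃ = {blue, green, red, teal}

{blue, green, red, teal}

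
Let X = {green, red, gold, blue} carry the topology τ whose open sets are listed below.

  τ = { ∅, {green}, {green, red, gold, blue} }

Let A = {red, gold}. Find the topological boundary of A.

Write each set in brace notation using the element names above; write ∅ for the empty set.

interior: largest open inside A is ∅ (from ∅)
cl via duality: int({green, blue}) = {green}, so X∖{green} = {red, gold, blue}
cl∖int = {red, gold, blue}

{red, gold, blue}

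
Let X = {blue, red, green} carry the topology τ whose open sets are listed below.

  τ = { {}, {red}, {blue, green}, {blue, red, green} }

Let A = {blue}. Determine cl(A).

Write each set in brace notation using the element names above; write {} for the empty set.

cl via duality: int({red, green}) = {red}, so X∖{red} = {blue, green}

{blue, green}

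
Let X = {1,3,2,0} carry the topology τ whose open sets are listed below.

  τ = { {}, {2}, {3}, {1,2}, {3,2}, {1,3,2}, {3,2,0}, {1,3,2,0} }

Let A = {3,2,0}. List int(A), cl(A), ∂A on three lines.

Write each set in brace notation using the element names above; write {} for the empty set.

int(A) = {3,2,0}
cl(A)  = {1,3,2,0}
∂A     = {1}

open subsets of A: {}, {2}, {3}, {3,2}, {3,2,0}; so int(A) = {3,2,0}
closure: X∖int(X∖A) = X∖{} = {1,3,2,0}
∂A = {1,3,2,0} minus {3,2,0} = {1}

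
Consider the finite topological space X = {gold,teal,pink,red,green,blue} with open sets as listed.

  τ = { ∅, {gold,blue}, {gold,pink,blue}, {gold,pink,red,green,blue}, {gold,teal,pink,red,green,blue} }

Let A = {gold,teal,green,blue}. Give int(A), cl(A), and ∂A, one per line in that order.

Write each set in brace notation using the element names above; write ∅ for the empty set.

int(A) = {gold,blue}
cl(A)  = {gold,teal,pink,red,green,blue}
∂A     = {teal,pink,red,green}

interior: largest open inside A is {gold,blue} (from ∅, {gold,blue})
cl via duality: int({pink,red}) = ∅, so X∖∅ = {gold,teal,pink,red,green,blue}
cl∖int = {teal,pink,red,green}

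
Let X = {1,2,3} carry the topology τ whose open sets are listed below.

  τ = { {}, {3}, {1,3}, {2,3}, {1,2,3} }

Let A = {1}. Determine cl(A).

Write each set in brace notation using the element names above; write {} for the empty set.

complement {2,3}; its interior {2,3}; cl(A) = X∖{2,3} = {1}

{1}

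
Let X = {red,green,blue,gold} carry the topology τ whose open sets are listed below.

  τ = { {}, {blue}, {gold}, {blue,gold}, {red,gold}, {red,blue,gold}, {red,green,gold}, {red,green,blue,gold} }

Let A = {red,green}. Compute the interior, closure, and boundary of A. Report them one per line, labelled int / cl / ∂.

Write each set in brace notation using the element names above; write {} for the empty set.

interior: largest open inside A is {} (from {})
cl via duality: int({blue,gold}) = {blue,gold}, so X∖{blue,gold} = {red,green}
cl∖int = {red,green}

int(A) = {}
cl(A)  = {red,green}
∂A     = {red,green}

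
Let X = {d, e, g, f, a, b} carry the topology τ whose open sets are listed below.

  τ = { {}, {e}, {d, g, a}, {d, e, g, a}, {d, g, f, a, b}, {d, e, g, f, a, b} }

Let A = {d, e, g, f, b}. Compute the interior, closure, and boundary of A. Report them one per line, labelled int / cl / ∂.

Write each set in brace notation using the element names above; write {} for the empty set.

U open, U⊆A: {}, {e}. int(A) = ⋃ = {e}
X∖A={a}, int(X∖A)={}, hence cl(A)={d, e, g, f, a, b}
∂A: remove int from cl → {d, g, f, a, b}

int(A) = {e}
cl(A)  = {d, e, g, f, a, b}
∂A     = {d, g, f, a, b}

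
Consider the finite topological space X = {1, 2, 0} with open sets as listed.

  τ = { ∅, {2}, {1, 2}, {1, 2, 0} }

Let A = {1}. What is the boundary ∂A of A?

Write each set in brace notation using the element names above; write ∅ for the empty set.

opens ⊆ A: ∅; union → int = ∅
complement {2, 0}; its interior {2}; cl(A) = X∖{2} = {1, 0}
boundary = {1, 0} ∖ ∅ = {1, 0}

{1, 0}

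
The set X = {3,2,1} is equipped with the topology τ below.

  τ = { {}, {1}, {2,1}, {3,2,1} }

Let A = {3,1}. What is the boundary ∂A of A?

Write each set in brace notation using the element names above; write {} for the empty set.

{3,2}

U open, U⊆A: {}, {1}. int(A) = ⋃ = {1}
X∖A={2}, int(X∖A)={}, hence cl(A)={3,2,1}
∂A: remove int from cl → {3,2}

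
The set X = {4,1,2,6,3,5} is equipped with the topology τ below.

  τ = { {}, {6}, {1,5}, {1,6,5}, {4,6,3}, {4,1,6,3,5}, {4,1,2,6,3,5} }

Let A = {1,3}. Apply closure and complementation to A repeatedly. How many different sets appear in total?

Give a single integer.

cl via duality: int({4,2,6,5}) = {6}, so X∖{6} = {4,1,2,3,5}
Write k for closure, c for complement:
  1. A     = {1,3}
  2. kA    = {4,1,2,3,5}
  3. cA    = {4,2,6,5}
  4. ckA   = {6}
  5. kcA   = {4,1,2,6,3,5}
  6. kckA  = {4,2,6,3}
  7. ckcA  = {}
  8. ckckA = {1,5}
  9. kckckA = {1,2,5}
  10. ckckckA = {4,6,3}
applying k or c yields no new set

10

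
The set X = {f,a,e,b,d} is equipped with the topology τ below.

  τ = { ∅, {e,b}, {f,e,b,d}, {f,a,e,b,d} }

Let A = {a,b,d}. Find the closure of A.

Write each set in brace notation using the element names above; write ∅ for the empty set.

{f,a,e,b,d}

complement {f,e}; its interior ∅; cl(A) = X∖∅ = {f,a,e,b,d}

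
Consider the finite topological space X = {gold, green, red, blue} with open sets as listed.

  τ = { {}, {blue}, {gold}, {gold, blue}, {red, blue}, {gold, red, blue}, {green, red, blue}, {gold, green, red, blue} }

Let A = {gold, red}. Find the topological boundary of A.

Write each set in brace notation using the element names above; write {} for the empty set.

{green, red}

interior: largest open inside A is {gold} (from {}, {gold})
cl via duality: int({green, blue}) = {blue}, so X∖{blue} = {gold, green, red}
cl∖int = {green, red}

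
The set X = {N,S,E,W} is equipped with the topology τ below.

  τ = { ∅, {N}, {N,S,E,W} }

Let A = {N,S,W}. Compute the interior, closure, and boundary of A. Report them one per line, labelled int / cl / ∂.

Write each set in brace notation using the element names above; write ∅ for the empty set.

int(A) = {N}
cl(A)  = {N,S,E,W}
∂A     = {S,E,W}

interior: largest open inside A is {N} (from ∅, {N})
cl via duality: int({E}) = ∅, so X∖∅ = {N,S,E,W}
cl∖int = {S,E,W}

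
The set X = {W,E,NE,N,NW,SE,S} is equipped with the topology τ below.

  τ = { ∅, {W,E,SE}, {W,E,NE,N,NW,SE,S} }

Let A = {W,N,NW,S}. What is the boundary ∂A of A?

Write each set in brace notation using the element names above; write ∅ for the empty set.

{W,E,NE,N,NW,SE,S}

interior: largest open inside A is ∅ (from ∅)
cl via duality: int({E,NE,SE}) = ∅, so X∖∅ = {W,E,NE,N,NW,SE,S}
cl∖int = {W,E,NE,N,NW,SE,S}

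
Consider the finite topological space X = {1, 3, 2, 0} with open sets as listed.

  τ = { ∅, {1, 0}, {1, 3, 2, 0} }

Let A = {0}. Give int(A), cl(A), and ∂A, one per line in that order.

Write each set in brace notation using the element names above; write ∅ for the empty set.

int(A) = ∅
cl(A)  = {1, 3, 2, 0}
∂A     = {1, 3, 2, 0}

open subsets of A: ∅; so int(A) = ∅
closure: X∖int(X∖A) = X∖∅ = {1, 3, 2, 0}
∂A = {1, 3, 2, 0} minus ∅ = {1, 3, 2, 0}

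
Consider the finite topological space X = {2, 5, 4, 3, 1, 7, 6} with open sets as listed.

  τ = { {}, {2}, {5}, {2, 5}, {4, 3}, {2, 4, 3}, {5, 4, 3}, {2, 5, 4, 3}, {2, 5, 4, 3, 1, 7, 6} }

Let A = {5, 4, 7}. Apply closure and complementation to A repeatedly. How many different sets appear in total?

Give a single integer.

10

X∖A={2, 3, 1, 6}, int(X∖A)={2}, hence cl(A)={5, 4, 3, 1, 7, 6}
Orbit (k=closure, c=complement):
  1. A     = {5, 4, 7}
  2. kA    = {5, 4, 3, 1, 7, 6}
  3. cA    = {2, 3, 1, 6}
  4. ckA   = {2}
  5. kcA   = {2, 4, 3, 1, 7, 6}
  6. kckA  = {2, 1, 7, 6}
  7. ckcA  = {5}
  8. ckckA = {5, 4, 3}
  9. kckcA = {5, 1, 7, 6}
  10. ckckcA = {2, 4, 3}
(closed under both — stop)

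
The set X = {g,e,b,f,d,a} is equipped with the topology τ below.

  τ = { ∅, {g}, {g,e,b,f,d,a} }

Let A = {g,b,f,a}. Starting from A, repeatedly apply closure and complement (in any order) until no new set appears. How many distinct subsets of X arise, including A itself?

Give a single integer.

cl via duality: int({e,d}) = ∅, so X∖∅ = {g,e,b,f,d,a}
Write k for closure, c for complement:
  1. A     = {g,b,f,a}
  2. kA    = {g,e,b,f,d,a}
  3. cA    = {e,d}
  4. ckA   = ∅
  5. kcA   = {e,b,f,d,a}
  6. ckcA  = {g}
applying k or c yields no new set

6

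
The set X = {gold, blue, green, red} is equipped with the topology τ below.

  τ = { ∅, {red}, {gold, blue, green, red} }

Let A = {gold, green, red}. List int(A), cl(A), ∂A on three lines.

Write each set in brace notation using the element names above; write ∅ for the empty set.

interior: largest open inside A is {red} (from ∅, {red})
cl via duality: int({blue}) = ∅, so X∖∅ = {gold, blue, green, red}
cl∖int = {gold, blue, green}

int(A) = {red}
cl(A)  = {gold, blue, green, red}
∂A     = {gold, blue, green}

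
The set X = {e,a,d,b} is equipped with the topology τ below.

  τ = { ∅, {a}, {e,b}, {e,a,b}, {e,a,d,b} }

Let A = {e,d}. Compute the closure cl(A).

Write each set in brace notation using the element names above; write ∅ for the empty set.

{e,d,b}

complement {a,b}; its interior {a}; cl(A) = X∖{a} = {e,d,b}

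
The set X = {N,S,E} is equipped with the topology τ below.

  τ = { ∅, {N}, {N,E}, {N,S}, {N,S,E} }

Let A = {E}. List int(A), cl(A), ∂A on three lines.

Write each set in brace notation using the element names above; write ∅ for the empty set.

int(A) = ∅
cl(A)  = {E}
∂A     = {E}

interior: largest open inside A is ∅ (from ∅)
cl via duality: int({N,S}) = {N,S}, so X∖{N,S} = {E}
cl∖int = {E}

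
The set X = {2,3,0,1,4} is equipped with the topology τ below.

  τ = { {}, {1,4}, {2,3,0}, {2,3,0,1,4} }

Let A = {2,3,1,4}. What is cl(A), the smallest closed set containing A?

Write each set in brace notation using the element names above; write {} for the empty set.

complement {0}; its interior {}; cl(A) = X∖{} = {2,3,0,1,4}

{2,3,0,1,4}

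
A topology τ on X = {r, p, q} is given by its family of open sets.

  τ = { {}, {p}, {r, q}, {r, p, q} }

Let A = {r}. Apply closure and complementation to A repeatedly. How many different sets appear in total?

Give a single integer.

6

X∖A={p, q}, int(X∖A)={p}, hence cl(A)={r, q}
Orbit (k=closure, c=complement):
  1. A     = {r}
  2. kA    = {r, q}
  3. cA    = {p, q}
  4. ckA   = {p}
  5. kcA   = {r, p, q}
  6. ckcA  = {}
(closed under both — stop)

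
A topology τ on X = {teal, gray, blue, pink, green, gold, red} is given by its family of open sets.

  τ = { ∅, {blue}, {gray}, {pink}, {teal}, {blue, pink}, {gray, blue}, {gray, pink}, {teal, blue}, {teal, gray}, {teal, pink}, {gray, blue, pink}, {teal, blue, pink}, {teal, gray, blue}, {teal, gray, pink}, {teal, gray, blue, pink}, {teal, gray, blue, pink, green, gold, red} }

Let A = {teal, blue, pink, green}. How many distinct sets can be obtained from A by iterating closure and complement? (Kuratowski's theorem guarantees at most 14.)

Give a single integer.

6

X∖A={gray, gold, red}, int(X∖A)={gray}, hence cl(A)={teal, blue, pink, green, gold, red}
Orbit (k=closure, c=complement):
  1. A     = {teal, blue, pink, green}
  2. kA    = {teal, blue, pink, green, gold, red}
  3. cA    = {gray, gold, red}
  4. ckA   = {gray}
  5. kcA   = {gray, green, gold, red}
  6. ckcA  = {teal, blue, pink}
(closed under both — stop)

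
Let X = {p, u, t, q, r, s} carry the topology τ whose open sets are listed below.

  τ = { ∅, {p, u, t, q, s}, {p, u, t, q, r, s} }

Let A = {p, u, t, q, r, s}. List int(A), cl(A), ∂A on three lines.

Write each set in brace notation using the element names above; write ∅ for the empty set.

int(A) = {p, u, t, q, r, s}
cl(A)  = {p, u, t, q, r, s}
∂A     = ∅

U open, U⊆A: ∅, {p, u, t, q, s}, {p, u, t, q, r, s}. int(A) = ⋃ = {p, u, t, q, r, s}
X∖A=∅, int(X∖A)=∅, hence cl(A)={p, u, t, q, r, s}
∂A: remove int from cl → ∅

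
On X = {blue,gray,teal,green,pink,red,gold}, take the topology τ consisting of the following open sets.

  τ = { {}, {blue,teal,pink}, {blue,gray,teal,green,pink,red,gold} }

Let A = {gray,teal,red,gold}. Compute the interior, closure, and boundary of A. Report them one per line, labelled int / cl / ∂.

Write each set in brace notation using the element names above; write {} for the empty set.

int(A) = {}
cl(A)  = {blue,gray,teal,green,pink,red,gold}
∂A     = {blue,gray,teal,green,pink,red,gold}

open subsets of A: {}; so int(A) = {}
closure: X∖int(X∖A) = X∖{} = {blue,gray,teal,green,pink,red,gold}
∂A = {blue,gray,teal,green,pink,red,gold} minus {} = {blue,gray,teal,green,pink,red,gold}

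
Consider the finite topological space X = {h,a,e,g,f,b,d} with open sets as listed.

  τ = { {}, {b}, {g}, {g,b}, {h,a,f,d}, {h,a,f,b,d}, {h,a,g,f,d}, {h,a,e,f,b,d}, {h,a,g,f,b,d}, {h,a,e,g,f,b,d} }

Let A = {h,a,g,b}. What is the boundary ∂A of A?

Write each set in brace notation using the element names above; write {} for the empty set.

{h,a,e,f,d}

opens ⊆ A: {}, {b}, {g}, {g,b}; union → int = {g,b}
complement {e,f,d}; its interior {}; cl(A) = X∖{} = {h,a,e,g,f,b,d}
boundary = {h,a,e,g,f,b,d} ∖ {g,b} = {h,a,e,f,d}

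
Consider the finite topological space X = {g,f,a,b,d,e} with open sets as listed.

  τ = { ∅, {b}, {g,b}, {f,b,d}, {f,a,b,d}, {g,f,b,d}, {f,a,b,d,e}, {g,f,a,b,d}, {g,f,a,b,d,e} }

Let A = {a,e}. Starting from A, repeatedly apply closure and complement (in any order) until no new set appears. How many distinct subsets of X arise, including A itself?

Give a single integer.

closure: X∖int(X∖A) = X∖{g,f,b,d} = {a,e}
Let k=closure and c=complement:
  1. A     = {a,e}
  2. cA    = {g,f,b,d}
  3. kcA   = {g,f,a,b,d,e}
  4. ckcA  = ∅
— saturated at 4

4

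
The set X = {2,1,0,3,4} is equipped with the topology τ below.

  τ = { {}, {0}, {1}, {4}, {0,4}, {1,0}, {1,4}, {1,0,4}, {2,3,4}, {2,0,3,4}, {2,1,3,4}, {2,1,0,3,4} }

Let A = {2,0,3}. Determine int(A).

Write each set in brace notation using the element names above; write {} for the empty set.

opens ⊆ A: {}, {0}; union → int = {0}

{0}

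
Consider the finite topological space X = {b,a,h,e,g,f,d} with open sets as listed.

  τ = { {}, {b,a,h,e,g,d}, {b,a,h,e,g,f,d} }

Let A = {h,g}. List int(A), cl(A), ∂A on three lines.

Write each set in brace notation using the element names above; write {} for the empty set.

opens ⊆ A: {}; union → int = {}
complement {b,a,e,f,d}; its interior {}; cl(A) = X∖{} = {b,a,h,e,g,f,d}
boundary = {b,a,h,e,g,f,d} ∖ {} = {b,a,h,e,g,f,d}

int(A) = {}
cl(A)  = {b,a,h,e,g,f,d}
∂A     = {b,a,h,e,g,f,d}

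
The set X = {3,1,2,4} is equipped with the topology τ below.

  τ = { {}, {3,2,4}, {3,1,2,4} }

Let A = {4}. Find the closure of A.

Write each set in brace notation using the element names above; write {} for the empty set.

cl via duality: int({3,1,2}) = {}, so X∖{} = {3,1,2,4}

{3,1,2,4}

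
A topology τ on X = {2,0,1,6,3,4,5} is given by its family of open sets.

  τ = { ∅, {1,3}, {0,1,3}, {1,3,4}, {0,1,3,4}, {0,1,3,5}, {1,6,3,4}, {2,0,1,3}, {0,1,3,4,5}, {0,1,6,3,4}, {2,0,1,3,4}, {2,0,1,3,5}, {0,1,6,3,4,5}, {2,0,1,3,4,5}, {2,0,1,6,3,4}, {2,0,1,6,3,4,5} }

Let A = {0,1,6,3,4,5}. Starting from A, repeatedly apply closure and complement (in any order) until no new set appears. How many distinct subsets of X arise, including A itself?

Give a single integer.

cl via duality: int({2}) = ∅, so X∖∅ = {2,0,1,6,3,4,5}
Write k for closure, c for complement:
  1. A     = {0,1,6,3,4,5}
  2. kA    = {2,0,1,6,3,4,5}
  3. cA    = {2}
  4. ckA   = ∅
applying k or c yields no new set

4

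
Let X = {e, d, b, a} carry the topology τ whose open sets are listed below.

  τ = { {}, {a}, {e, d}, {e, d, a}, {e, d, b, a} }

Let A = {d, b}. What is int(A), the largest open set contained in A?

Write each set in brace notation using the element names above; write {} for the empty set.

{}

interior: largest open inside A is {} (from {})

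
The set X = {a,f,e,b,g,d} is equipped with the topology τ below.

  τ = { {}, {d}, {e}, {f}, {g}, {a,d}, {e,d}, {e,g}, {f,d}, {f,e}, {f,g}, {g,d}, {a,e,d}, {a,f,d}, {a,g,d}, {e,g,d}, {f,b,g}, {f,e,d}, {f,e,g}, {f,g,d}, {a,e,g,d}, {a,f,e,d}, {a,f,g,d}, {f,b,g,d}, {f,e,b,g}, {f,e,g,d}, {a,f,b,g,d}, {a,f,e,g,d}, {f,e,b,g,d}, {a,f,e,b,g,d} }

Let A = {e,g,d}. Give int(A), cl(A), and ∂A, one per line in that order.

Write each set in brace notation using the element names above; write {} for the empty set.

int(A) = {e,g,d}
cl(A)  = {a,e,b,g,d}
∂A     = {a,b}

U open, U⊆A: {}, {e}, {g}, {d}, {e,d}, {e,g}, {g,d}, {e,g,d}. int(A) = ⋃ = {e,g,d}
X∖A={a,f,b}, int(X∖A)={f}, hence cl(A)={a,e,b,g,d}
∂A: remove int from cl → {a,b}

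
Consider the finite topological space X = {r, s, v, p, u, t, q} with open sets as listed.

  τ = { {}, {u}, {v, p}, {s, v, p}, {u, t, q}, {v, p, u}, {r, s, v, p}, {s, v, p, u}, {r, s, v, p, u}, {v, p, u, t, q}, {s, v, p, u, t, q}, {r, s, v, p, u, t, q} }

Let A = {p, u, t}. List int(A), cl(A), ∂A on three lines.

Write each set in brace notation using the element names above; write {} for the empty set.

interior: largest open inside A is {u} (from {}, {u})
cl via duality: int({r, s, v, q}) = {}, so X∖{} = {r, s, v, p, u, t, q}
cl∖int = {r, s, v, p, t, q}

int(A) = {u}
cl(A)  = {r, s, v, p, u, t, q}
∂A     = {r, s, v, p, t, q}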